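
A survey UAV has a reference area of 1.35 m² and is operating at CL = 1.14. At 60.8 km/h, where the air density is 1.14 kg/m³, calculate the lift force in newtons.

L = 250 N

Convert speed: v = 60.8 km/h ÷ 3.6 = 16.89 m/s.
L = ½ρv²S·CL = ½ × 1.14 × 16.89² × 1.35 × 1.14 = 250 N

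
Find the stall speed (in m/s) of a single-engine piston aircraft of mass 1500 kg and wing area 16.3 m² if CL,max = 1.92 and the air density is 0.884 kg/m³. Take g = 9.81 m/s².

V_stall = 32.6 m/s

Stall occurs when L = W at CL,max. W = mg = 1500 × 9.81 = 14720 N.
From L = ½ρV²S·CL,max = W: V_stall = √(2W/(ρSCL,max)) = √(2·14720/(0.884·16.3·1.92))
V_stall = √1064 = 32.6 m/s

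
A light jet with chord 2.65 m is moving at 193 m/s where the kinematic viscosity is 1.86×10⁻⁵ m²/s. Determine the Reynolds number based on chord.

Re = v·c/ν = 193 × 2.65 / (1.86×10⁻⁵) = 2.75×10^7

Re = 2.75×10^7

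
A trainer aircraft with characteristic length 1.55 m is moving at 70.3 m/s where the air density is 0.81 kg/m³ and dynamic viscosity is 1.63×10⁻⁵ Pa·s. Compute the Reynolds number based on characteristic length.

Re = 5.41×10^6

Re = ρ·v·c/μ = 0.81 × 70.3 × 1.55 / (1.63×10⁻⁵) = 5.41×10^6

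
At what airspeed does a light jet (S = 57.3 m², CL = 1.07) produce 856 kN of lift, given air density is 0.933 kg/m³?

v = 173 m/s

L = ½ρv²S·CL ⇒ v = √(2L/(ρ·S·CL))
v = √(2 × 8.56×10^5 / (0.933 × 57.3 × 1.07)) = √29930 = 173 m/s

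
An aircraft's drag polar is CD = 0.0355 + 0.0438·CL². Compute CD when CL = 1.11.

CD = 0.0355 + 0.0438 × 1.11² = 0.0355 + 0.05397 = 0.0895

CD = 0.0895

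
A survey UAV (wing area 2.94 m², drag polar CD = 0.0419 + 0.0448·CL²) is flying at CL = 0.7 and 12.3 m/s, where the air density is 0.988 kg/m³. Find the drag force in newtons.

D = 14 N

CD = 0.0419 + 0.0448 × 0.7² = 0.06385
D = ½ρv²S·CD = ½ × 0.988 × 12.3² × 2.94 × 0.06385 = 14 N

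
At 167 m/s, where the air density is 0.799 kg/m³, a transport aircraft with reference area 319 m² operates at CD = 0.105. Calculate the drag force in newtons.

D = 3.73×10^5 N

D = ½ρv²S·CD = ½ × 0.799 × 167² × 319 × 0.105 = 3.73×10^5 N ≈ 373 kN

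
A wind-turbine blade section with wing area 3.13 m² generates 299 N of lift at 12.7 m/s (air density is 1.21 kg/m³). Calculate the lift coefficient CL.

CL = 0.979

From L = ½ρv²S·CL, rearranging gives CL = 2L/(ρv²S).
CL = 2 × 299 / (1.21 × 12.7² × 3.13) = 0.979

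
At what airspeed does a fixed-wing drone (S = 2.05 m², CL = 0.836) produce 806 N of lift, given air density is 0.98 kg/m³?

L = ½ρv²S·CL ⇒ v = √(2L/(ρ·S·CL))
v = √(2 × 806 / (0.98 × 2.05 × 0.836)) = √959.8 = 31 m/s

v = 31 m/s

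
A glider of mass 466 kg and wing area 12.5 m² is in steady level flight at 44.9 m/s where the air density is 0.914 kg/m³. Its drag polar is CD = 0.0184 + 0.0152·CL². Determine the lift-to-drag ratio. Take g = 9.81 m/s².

Weight W = mg = 466 × 9.81 = 4571.5 N; in level flight L = W.
q = ½ρv² = ½ × 0.914 × 44.9² = 921.3 Pa.
CL = 2W/(ρv²S) = 2×4571.5/(0.914×44.9²×12.5) = 0.397.
CD = 0.0184 + 0.0152 × 0.397² = 0.0208.
L/D = CL/CD = 0.397 / 0.0208 = 19.1

L/D = 19.1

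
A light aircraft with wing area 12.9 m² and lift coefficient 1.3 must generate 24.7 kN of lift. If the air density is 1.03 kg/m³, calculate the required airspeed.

v = 53.5 m/s

L = ½ρv²S·CL ⇒ v = √(2L/(ρ·S·CL))
v = √(2 × 24700 / (1.03 × 12.9 × 1.3)) = √2860 = 53.5 m/s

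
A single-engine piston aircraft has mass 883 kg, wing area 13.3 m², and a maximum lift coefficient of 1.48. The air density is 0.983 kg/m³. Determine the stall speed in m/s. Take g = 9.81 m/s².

V_stall = 29.9 m/s

Stall occurs when L = W at CL,max. W = mg = 883 × 9.81 = 8662 N.
From L = ½ρV²S·CL,max = W: V_stall = √(2W/(ρSCL,max)) = √(2·8662/(0.983·13.3·1.48))
V_stall = √895.3 = 29.9 m/s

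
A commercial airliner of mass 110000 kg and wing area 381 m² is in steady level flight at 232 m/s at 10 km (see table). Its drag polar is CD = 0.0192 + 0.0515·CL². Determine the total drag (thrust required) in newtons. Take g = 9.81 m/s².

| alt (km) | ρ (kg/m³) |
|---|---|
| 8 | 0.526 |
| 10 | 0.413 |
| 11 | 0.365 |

At 10 km, from the table: ρ = 0.413 kg/m³.
Level flight ⇒ L = W = m·g = 110000 × 9.81 = 1.0791×10^6 N.
q = ½ρv² = ½ × 0.413 × 232² = 11110 Pa.
CL = W/(q·S) = 1.0791×10^6 / (11110 × 381) = 0.2548.
CD = 0.0192 + 0.0515 × 0.2548² = 0.02254.
D = q·S·CD = 11110 × 381 × 0.02254 = 95470 N

D = 95500 N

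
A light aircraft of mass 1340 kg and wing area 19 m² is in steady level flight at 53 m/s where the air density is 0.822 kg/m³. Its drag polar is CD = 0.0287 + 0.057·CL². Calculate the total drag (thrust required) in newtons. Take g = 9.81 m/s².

In steady level flight, lift balances weight: W = mg = 1340 × 9.81 = 13145 N.
q = ½ρv² = ½ × 0.822 × 53² = 1154 Pa.
Required CL = L/(qS) = 13145/(1154·19) = 0.5993.
CD = 0.0287 + 0.057 × 0.5993² = 0.04917.
D = q·S·CD = 1154 × 19 × 0.04917 = 1079 N

D = 1080 N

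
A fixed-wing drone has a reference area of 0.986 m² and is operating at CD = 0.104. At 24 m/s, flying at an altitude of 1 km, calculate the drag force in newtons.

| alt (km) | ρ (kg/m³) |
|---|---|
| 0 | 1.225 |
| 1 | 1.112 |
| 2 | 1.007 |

At 1 km, from the table: ρ = 1.112 kg/m³.
D = ½ρv²S·CD = ½ × 1.112 × 24² × 0.986 × 0.104 = 32.8 N

D = 32.8 N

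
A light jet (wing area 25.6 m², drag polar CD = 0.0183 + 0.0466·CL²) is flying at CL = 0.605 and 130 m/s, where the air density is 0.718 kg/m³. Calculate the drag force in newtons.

CD = 0.0183 + 0.0466 × 0.605² = 0.03536
D = ½ρv²S·CD = ½ × 0.718 × 130² × 25.6 × 0.03536 = 5490 N

D = 5490 N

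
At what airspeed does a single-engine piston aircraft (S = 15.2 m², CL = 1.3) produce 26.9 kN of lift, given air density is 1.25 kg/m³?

L = ½ρv²S·CL ⇒ v = √(2L/(ρ·S·CL))
v = √(2 × 26900 / (1.25 × 15.2 × 1.3)) = √2178 = 46.7 m/s

v = 46.7 m/s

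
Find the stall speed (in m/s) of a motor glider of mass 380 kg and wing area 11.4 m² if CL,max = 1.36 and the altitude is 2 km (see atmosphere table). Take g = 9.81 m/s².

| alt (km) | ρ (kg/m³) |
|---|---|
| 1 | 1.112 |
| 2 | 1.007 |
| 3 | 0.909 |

At 2 km, from the table: ρ = 1.007 kg/m³.
Weight W = mg = 380 × 9.81 = 3728 N.
V_stall = √(2W/(ρ·S·CL,max)) = √(2 × 3728 / (1.007 × 11.4 × 1.36))
V_stall = √477.5 = 21.9 m/s

V_stall = 21.9 m/s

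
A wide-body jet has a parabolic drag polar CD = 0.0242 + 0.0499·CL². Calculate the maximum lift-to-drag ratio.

For CD = CD0 + K·CL², (L/D)max occurs at CL* = √(CD0/K) and equals 1/(2√(K·CD0)).
(L/D)max = 1/(2√(0.0499 × 0.0242)) = 1/(2 × 0.03475) = 14.4

(L/D)max = 14.4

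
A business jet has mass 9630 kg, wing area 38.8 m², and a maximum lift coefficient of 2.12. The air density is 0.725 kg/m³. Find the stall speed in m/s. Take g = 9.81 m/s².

Weight W = mg = 9630 × 9.81 = 94470 N.
From L = ½ρV²S·CL,max = W: V_stall = √(2W/(ρSCL,max)) = √(2·94470/(0.725·38.8·2.12))
V_stall = √3168 = 56.3 m/s

V_stall = 56.3 m/s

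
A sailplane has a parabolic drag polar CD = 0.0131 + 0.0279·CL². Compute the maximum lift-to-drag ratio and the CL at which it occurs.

For CD = CD0 + K·CL², (L/D)max occurs at CL* = √(CD0/K) and equals 1/(2√(K·CD0)).
(L/D)max = 1/(2√(0.0279 × 0.0131)) = 1/(2 × 0.01912) = 26.2
CL* = √(0.0131/0.0279) = 0.685

(L/D)max = 26.2, at CL = 0.685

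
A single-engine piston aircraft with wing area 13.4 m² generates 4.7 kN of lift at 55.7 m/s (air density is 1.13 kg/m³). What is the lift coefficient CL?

From L = ½ρv²S·CL, rearranging gives CL = 2L/(ρv²S).
CL = 2 × 4700 / (1.13 × 55.7² × 13.4) = 0.2

CL = 0.2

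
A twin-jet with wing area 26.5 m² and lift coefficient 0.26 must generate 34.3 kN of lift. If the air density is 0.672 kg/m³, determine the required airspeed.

v = 122 m/s

L = ½ρv²S·CL ⇒ v = √(2L/(ρ·S·CL))
v = √(2 × 34300 / (0.672 × 26.5 × 0.26)) = √14820 = 122 m/s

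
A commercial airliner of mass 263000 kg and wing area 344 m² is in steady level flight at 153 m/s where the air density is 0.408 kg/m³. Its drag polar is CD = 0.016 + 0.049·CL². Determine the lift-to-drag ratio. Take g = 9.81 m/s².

Level flight ⇒ L = W = m·g = 263000 × 9.81 = 2.58×10^6 N.
q = ½ρv² = ½ × 0.408 × 153² = 4775 Pa.
CL = 2W/(ρv²S) = 2×2.58×10^6/(0.408×153²×344) = 1.571.
CD = 0.016 + 0.049 × 1.571² = 0.1369.
L/D = CL/CD = 1.571 / 0.1369 = 11.5

L/D = 11.5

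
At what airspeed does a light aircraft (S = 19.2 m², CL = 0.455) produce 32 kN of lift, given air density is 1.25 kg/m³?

v = 76.6 m/s

L = ½ρv²S·CL ⇒ v = √(2L/(ρ·S·CL))
v = √(2 × 32000 / (1.25 × 19.2 × 0.455)) = √5861 = 76.6 m/s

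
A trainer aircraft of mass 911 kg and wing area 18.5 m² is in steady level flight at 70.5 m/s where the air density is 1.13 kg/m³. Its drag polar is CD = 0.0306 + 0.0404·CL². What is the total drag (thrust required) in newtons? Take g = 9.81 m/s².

Level flight ⇒ L = W = m·g = 911 × 9.81 = 8936.9 N.
q = ½ρv² = ½ × 1.13 × 70.5² = 2808 Pa.
CL = 2W/(ρv²S) = 2×8936.9/(1.13×70.5²×18.5) = 0.172.
CD = 0.0306 + 0.0404 × 0.172² = 0.0318.
D = q·S·CD = 2808 × 18.5 × 0.0318 = 1652 N

D = 1650 N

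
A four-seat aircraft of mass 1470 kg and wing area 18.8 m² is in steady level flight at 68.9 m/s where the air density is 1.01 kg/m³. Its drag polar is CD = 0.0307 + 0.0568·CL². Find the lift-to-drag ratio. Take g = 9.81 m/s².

Level flight ⇒ L = W = m·g = 1470 × 9.81 = 14421 N.
q = ½ρv² = ½ × 1.01 × 68.9² = 2397 Pa.
CL = 2W/(ρv²S) = 2×14421/(1.01×68.9²×18.8) = 0.32.
CD = 0.0307 + 0.0568 × 0.32² = 0.03651.
L/D = CL/CD = 0.32 / 0.03651 = 8.76

L/D = 8.76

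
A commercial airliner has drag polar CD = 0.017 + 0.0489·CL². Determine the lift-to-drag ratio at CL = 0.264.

L/D = 12.9

CD = 0.017 + 0.0489 × 0.264² = 0.02041
L/D = CL/CD = 0.264 / 0.02041 = 12.9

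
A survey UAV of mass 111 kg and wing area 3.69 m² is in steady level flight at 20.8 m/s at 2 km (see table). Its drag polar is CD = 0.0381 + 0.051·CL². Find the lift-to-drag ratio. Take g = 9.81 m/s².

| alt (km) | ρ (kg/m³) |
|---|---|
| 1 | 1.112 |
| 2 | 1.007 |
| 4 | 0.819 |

L/D = 10.3

At 2 km, from the table: ρ = 1.007 kg/m³.
Weight W = mg = 111 × 9.81 = 1088.9 N; in level flight L = W.
q = ½ρv² = ½ × 1.007 × 20.8² = 217.8 Pa.
CL = W/(q·S) = 1088.9 / (217.8 × 3.69) = 1.355.
CD = 0.0381 + 0.051 × 1.355² = 0.1317.
L/D = CL/CD = 1.355 / 0.1317 = 10.3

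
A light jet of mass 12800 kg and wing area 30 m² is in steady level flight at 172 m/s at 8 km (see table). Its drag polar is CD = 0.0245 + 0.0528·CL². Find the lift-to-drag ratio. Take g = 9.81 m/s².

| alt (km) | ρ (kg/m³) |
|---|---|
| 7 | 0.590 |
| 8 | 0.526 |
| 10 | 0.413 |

At 8 km, from the table: ρ = 0.526 kg/m³.
In steady level flight, lift balances weight: W = mg = 12800 × 9.81 = 1.2557×10^5 N.
q = ½ρv² = ½ × 0.526 × 172² = 7781 Pa.
CL = 2W/(ρv²S) = 2×1.2557×10^5/(0.526×172²×30) = 0.538.
CD = 0.0245 + 0.0528 × 0.538² = 0.03978.
L/D = CL/CD = 0.538 / 0.03978 = 13.5

L/D = 13.5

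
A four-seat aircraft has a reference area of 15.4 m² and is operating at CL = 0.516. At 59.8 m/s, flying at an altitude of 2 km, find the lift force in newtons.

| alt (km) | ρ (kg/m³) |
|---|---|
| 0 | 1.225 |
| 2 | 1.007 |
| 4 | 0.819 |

L = 14300 N

At 2 km, from the table: ρ = 1.007 kg/m³.
L = ½ρv²S·CL = ½ × 1.007 × 59.8² × 15.4 × 0.516 = 14300 N ≈ 14.3 kN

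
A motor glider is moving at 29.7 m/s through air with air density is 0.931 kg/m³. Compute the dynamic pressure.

q = ½ρv² = ½ × 0.931 × 29.7² = 411 Pa

q = 411 Pa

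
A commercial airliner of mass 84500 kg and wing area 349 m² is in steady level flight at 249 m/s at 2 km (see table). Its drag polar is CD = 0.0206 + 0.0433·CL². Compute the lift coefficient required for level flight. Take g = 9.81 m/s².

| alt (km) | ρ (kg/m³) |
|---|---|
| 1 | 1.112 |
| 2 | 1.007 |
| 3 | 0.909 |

At 2 km, from the table: ρ = 1.007 kg/m³.
Weight W = mg = 84500 × 9.81 = 8.2894×10^5 N; in level flight L = W.
Dynamic pressure q = 0.5 × 1.007 × 249² = 31220 Pa.
Required CL = L/(qS) = 8.2894×10^5/(31220·349) = 0.07609.

CL = 0.0761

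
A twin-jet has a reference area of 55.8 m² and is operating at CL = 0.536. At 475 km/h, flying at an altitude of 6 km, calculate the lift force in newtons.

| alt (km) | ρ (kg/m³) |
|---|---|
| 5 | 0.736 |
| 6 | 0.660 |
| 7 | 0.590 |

At 6 km, from the table: ρ = 0.660 kg/m³.
Convert speed: v = 475 km/h ÷ 3.6 = 131.9 m/s.
Dynamic pressure q = ½ρv² = ½ × 0.66 × 131.9² = 5745 Pa.
L = q·S·CL = 5745 × 55.8 × 0.536 = 1.72×10^5 N ≈ 172 kN

L = 1.72×10^5 N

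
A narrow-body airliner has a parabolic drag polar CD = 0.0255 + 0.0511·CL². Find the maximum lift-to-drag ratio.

For CD = CD0 + K·CL², (L/D)max occurs at CL* = √(CD0/K) and equals 1/(2√(K·CD0)).
(L/D)max = 1/(2√(0.0511 × 0.0255)) = 1/(2 × 0.0361) = 13.9

(L/D)max = 13.9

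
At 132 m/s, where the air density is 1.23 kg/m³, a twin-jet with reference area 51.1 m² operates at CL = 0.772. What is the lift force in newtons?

L = 4.23×10^5 N

L = ½ρv²S·CL = ½ × 1.23 × 132² × 51.1 × 0.772 = 4.23×10^5 N ≈ 423 kN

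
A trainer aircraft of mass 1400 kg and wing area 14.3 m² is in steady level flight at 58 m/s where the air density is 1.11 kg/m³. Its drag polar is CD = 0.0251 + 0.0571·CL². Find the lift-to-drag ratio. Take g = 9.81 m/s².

L/D = 12.8

Weight W = mg = 1400 × 9.81 = 13734 N; in level flight L = W.
Dynamic pressure q = 0.5 × 1.11 × 58² = 1867 Pa.
Required CL = L/(qS) = 13734/(1867·14.3) = 0.5144.
CD = 0.0251 + 0.0571 × 0.5144² = 0.04021.
L/D = CL/CD = 0.5144 / 0.04021 = 12.8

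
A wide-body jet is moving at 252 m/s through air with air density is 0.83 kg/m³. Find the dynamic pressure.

q = ½ρv² = ½ × 0.83 × 252² = 26400 Pa

q = 26400 Pa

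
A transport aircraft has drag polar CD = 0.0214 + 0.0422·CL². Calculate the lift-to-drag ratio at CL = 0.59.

CD = 0.0214 + 0.0422 × 0.59² = 0.03609
L/D = CL/CD = 0.59 / 0.03609 = 16.3

L/D = 16.3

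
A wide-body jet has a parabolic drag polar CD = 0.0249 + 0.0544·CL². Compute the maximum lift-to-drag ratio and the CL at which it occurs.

For CD = CD0 + K·CL², (L/D)max occurs at CL* = √(CD0/K) and equals 1/(2√(K·CD0)).
(L/D)max = 1/(2√(0.0544 × 0.0249)) = 1/(2 × 0.0368) = 13.6
CL* = √(0.0249/0.0544) = 0.677

(L/D)max = 13.6, at CL = 0.677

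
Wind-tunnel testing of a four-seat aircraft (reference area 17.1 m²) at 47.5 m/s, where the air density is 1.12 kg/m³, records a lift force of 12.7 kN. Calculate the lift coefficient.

From L = ½ρv²S·CL, rearranging gives CL = 2L/(ρv²S).
CL = 2 × 12700 / (1.12 × 47.5² × 17.1) = 0.588

CL = 0.588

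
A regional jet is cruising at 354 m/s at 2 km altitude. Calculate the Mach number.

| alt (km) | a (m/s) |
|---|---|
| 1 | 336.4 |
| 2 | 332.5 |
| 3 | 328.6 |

M = 1.06

At 2 km, from the table: a = 332.5 m/s.
M = v/a = 354 / 332.5 = 1.06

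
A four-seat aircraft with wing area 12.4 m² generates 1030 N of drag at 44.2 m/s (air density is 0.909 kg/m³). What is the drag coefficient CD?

From D = ½ρv²S·CD, rearranging gives CD = 2D/(ρv²S).
CD = 2 × 1030 / (0.909 × 44.2² × 12.4) = 0.0935

CD = 0.0935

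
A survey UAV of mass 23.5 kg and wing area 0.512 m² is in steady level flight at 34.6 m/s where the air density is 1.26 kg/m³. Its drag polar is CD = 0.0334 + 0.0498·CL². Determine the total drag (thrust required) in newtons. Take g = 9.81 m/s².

D = 19.8 N

Weight W = mg = 23.5 × 9.81 = 230.54 N; in level flight L = W.
q = ½ρv² = ½ × 1.26 × 34.6² = 754.2 Pa.
CL = 2W/(ρv²S) = 2×230.54/(1.26×34.6²×0.512) = 0.597.
CD = 0.0334 + 0.0498 × 0.597² = 0.05115.
D = q·S·CD = 754.2 × 0.512 × 0.05115 = 19.75 N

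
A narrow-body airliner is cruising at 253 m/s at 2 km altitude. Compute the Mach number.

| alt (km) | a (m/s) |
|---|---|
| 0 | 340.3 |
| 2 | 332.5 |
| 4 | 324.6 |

At 2 km, from the table: a = 332.5 m/s.
M = v/a = 253 / 332.5 = 0.761

M = 0.761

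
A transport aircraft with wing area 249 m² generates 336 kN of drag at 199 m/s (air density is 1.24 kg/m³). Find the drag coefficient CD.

From D = ½ρv²S·CD, rearranging gives CD = 2D/(ρv²S).
CD = 2 × 3.36×10^5 / (1.24 × 199² × 249) = 0.055

CD = 0.055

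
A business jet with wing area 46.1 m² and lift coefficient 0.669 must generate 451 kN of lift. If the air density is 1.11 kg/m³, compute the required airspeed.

v = 162 m/s

L = ½ρv²S·CL ⇒ v = √(2L/(ρ·S·CL))
v = √(2 × 4.51×10^5 / (1.11 × 46.1 × 0.669)) = √26350 = 162 m/s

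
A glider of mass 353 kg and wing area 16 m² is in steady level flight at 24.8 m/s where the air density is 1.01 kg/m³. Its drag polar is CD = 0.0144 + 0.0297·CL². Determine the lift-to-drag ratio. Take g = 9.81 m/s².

L/D = 24.2

Weight W = mg = 353 × 9.81 = 3462.9 N; in level flight L = W.
Dynamic pressure q = 0.5 × 1.01 × 24.8² = 310.6 Pa.
CL = 2W/(ρv²S) = 2×3462.9/(1.01×24.8²×16) = 0.6968.
CD = 0.0144 + 0.0297 × 0.6968² = 0.02882.
L/D = CL/CD = 0.6968 / 0.02882 = 24.2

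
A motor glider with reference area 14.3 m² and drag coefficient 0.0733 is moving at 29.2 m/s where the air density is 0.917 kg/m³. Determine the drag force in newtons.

Dynamic pressure q = ½ρv² = ½ × 0.917 × 29.2² = 390.9 Pa.
D = q·S·CD = 390.9 × 14.3 × 0.0733 = 410 N

D = 410 N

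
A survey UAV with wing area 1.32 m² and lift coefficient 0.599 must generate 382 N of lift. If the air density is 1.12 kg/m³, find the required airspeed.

L = ½ρv²S·CL ⇒ v = √(2L/(ρ·S·CL))
v = √(2 × 382 / (1.12 × 1.32 × 0.599)) = √862.7 = 29.4 m/s

v = 29.4 m/s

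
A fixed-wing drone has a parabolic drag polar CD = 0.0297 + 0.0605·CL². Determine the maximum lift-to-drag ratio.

(L/D)max = 11.8

For CD = CD0 + K·CL², (L/D)max occurs at CL* = √(CD0/K) and equals 1/(2√(K·CD0)).
(L/D)max = 1/(2√(0.0605 × 0.0297)) = 1/(2 × 0.04239) = 11.8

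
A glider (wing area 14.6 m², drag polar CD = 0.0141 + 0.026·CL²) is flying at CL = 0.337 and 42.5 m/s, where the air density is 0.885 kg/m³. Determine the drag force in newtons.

D = 199 N

CD = 0.0141 + 0.026 × 0.337² = 0.01705
D = ½ρv²S·CD = ½ × 0.885 × 42.5² × 14.6 × 0.01705 = 199 N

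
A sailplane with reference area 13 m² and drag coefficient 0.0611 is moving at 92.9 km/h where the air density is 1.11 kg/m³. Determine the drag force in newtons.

D = 294 N

Convert speed: v = 92.9 km/h ÷ 3.6 = 25.81 m/s.
Dynamic pressure q = ½ρv² = ½ × 1.11 × 25.81² = 369.6 Pa.
D = q·S·CD = 369.6 × 13 × 0.0611 = 294 N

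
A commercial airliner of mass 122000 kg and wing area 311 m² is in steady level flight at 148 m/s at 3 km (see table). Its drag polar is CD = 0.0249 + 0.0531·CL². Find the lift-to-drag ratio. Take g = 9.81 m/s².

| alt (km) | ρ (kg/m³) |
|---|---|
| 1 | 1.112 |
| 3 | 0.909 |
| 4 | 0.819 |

At 3 km, from the table: ρ = 0.909 kg/m³.
Weight W = mg = 122000 × 9.81 = 1.1968×10^6 N; in level flight L = W.
Dynamic pressure q = 0.5 × 0.909 × 148² = 9955 Pa.
CL = W/(q·S) = 1.1968×10^6 / (9955 × 311) = 0.3866.
CD = 0.0249 + 0.0531 × 0.3866² = 0.03283.
L/D = CL/CD = 0.3866 / 0.03283 = 11.8

L/D = 11.8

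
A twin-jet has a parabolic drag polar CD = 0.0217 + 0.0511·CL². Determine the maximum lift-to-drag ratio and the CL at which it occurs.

For CD = CD0 + K·CL², (L/D)max occurs at CL* = √(CD0/K) and equals 1/(2√(K·CD0)).
(L/D)max = 1/(2√(0.0511 × 0.0217)) = 1/(2 × 0.0333) = 15
CL* = √(0.0217/0.0511) = 0.652

(L/D)max = 15, at CL = 0.652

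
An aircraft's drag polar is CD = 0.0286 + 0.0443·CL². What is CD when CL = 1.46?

CD = 0.123

CD = 0.0286 + 0.0443 × 1.46² = 0.0286 + 0.09443 = 0.123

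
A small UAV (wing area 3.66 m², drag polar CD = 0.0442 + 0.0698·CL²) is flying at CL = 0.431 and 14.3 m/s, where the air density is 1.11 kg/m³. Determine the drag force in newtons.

CD = 0.0442 + 0.0698 × 0.431² = 0.05717
D = ½ρv²S·CD = ½ × 1.11 × 14.3² × 3.66 × 0.05717 = 23.7 N

D = 23.7 N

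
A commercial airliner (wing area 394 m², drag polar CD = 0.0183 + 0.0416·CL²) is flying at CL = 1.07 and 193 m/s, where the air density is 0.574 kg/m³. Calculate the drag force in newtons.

D = 2.78×10^5 N

CD = 0.0183 + 0.0416 × 1.07² = 0.06593
D = ½ρv²S·CD = ½ × 0.574 × 193² × 394 × 0.06593 = 2.78×10^5 N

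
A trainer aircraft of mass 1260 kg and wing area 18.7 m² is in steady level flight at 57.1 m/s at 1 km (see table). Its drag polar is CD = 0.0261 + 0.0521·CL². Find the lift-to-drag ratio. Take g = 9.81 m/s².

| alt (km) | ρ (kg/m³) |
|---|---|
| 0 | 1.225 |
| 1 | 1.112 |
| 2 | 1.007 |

L/D = 11

At 1 km, from the table: ρ = 1.112 kg/m³.
In steady level flight, lift balances weight: W = mg = 1260 × 9.81 = 12361 N.
Dynamic pressure q = 0.5 × 1.112 × 57.1² = 1813 Pa.
CL = 2W/(ρv²S) = 2×12361/(1.112×57.1²×18.7) = 0.3646.
CD = 0.0261 + 0.0521 × 0.3646² = 0.03303.
L/D = CL/CD = 0.3646 / 0.03303 = 11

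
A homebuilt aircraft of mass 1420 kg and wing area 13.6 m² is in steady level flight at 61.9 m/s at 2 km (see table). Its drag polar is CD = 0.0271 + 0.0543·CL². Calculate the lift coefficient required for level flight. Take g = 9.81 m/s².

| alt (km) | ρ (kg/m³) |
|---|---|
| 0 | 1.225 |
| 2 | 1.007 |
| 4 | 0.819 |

At 2 km, from the table: ρ = 1.007 kg/m³.
Level flight ⇒ L = W = m·g = 1420 × 9.81 = 13930 N.
q = ½ρv² = ½ × 1.007 × 61.9² = 1929 Pa.
CL = 2W/(ρv²S) = 2×13930/(1.007×61.9²×13.6) = 0.5309.

CL = 0.531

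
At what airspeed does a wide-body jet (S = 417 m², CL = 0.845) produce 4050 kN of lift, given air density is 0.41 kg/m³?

L = ½ρv²S·CL ⇒ v = √(2L/(ρ·S·CL))
v = √(2 × 4.05×10^6 / (0.41 × 417 × 0.845)) = √56070 = 237 m/s

v = 237 m/s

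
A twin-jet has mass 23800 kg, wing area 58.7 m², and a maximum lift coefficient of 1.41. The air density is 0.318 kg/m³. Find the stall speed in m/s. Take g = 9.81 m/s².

At stall, lift equals weight: L = W = m·g = 23800 × 9.81 = 2.335×10^5 N.
V_stall = √(2W/(ρ·S·CL,max)) = √(2 × 2.335×10^5 / (0.318 × 58.7 × 1.41))
V_stall = √17740 = 133 m/s

V_stall = 133 m/s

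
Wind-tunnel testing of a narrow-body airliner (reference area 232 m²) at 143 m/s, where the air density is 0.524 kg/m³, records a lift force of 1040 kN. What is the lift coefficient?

CL = 0.837

From L = ½ρv²S·CL, rearranging gives CL = 2L/(ρv²S).
CL = 2 × 1.04×10^6 / (0.524 × 143² × 232) = 0.837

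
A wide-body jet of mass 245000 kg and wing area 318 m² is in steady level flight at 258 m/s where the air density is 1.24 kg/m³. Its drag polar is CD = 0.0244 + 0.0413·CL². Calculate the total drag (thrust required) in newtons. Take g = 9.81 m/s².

D = 3.38×10^5 N

Level flight ⇒ L = W = m·g = 245000 × 9.81 = 2.4034×10^6 N.
q = ½ρv² = ½ × 1.24 × 258² = 41270 Pa.
CL = W/(q·S) = 2.4034×10^6 / (41270 × 318) = 0.1831.
CD = 0.0244 + 0.0413 × 0.1831² = 0.02579.
D = q·S·CD = 41270 × 318 × 0.02579 = 3.384×10^5 N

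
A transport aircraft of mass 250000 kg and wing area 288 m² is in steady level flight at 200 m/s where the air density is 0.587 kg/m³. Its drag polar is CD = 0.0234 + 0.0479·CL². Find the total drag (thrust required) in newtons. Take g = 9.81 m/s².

Level flight ⇒ L = W = m·g = 250000 × 9.81 = 2.4525×10^6 N.
Dynamic pressure q = 0.5 × 0.587 × 200² = 11740 Pa.
Required CL = L/(qS) = 2.4525×10^6/(11740·288) = 0.7254.
CD = 0.0234 + 0.0479 × 0.7254² = 0.0486.
D = q·S·CD = 11740 × 288 × 0.0486 = 1.643×10^5 N

D = 1.64×10^5 N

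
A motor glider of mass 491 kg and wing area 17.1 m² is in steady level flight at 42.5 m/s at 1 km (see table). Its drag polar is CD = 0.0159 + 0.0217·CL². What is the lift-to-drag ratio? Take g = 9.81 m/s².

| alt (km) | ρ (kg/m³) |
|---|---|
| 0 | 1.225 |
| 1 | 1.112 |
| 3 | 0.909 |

L/D = 15.9

At 1 km, from the table: ρ = 1.112 kg/m³.
In steady level flight, lift balances weight: W = mg = 491 × 9.81 = 4816.7 N.
q = ½ρv² = ½ × 1.112 × 42.5² = 1004 Pa.
CL = W/(q·S) = 4816.7 / (1004 × 17.1) = 0.2805.
CD = 0.0159 + 0.0217 × 0.2805² = 0.01761.
L/D = CL/CD = 0.2805 / 0.01761 = 15.9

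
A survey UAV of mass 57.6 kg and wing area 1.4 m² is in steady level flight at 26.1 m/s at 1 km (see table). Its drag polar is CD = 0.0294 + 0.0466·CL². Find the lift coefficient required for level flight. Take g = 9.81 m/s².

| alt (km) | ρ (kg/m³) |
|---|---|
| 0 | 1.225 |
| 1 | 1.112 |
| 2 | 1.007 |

At 1 km, from the table: ρ = 1.112 kg/m³.
Weight W = mg = 57.6 × 9.81 = 565.06 N; in level flight L = W.
q = ½ρv² = ½ × 1.112 × 26.1² = 378.8 Pa.
CL = W/(q·S) = 565.06 / (378.8 × 1.4) = 1.066.

CL = 1.07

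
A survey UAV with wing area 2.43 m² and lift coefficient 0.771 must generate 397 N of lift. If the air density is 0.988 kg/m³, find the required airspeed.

L = ½ρv²S·CL ⇒ v = √(2L/(ρ·S·CL))
v = √(2 × 397 / (0.988 × 2.43 × 0.771)) = √428.9 = 20.7 m/s

v = 20.7 m/s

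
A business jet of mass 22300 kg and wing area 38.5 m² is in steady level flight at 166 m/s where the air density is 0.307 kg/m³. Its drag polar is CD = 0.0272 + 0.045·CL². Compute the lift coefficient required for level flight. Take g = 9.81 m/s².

Level flight ⇒ L = W = m·g = 22300 × 9.81 = 2.1876×10^5 N.
Dynamic pressure q = 0.5 × 0.307 × 166² = 4230 Pa.
Required CL = L/(qS) = 2.1876×10^5/(4230·38.5) = 1.343.

CL = 1.34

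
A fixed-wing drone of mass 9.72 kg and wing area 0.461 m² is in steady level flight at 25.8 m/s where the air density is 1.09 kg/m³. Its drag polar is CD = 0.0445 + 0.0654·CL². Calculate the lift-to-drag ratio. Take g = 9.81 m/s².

In steady level flight, lift balances weight: W = mg = 9.72 × 9.81 = 95.353 N.
Dynamic pressure q = 0.5 × 1.09 × 25.8² = 362.8 Pa.
CL = W/(q·S) = 95.353 / (362.8 × 0.461) = 0.5702.
CD = 0.0445 + 0.0654 × 0.5702² = 0.06576.
L/D = CL/CD = 0.5702 / 0.06576 = 8.67

L/D = 8.67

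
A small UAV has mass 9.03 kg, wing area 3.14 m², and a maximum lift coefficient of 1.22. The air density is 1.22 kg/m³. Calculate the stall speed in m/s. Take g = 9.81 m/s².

Stall occurs when L = W at CL,max. W = mg = 9.03 × 9.81 = 88.58 N.
From L = ½ρV²S·CL,max = W: V_stall = √(2W/(ρSCL,max)) = √(2·88.58/(1.22·3.14·1.22))
V_stall = √37.91 = 6.16 m/s

V_stall = 6.16 m/s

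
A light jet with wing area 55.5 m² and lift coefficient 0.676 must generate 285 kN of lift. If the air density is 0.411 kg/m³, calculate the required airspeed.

v = 192 m/s

L = ½ρv²S·CL ⇒ v = √(2L/(ρ·S·CL))
v = √(2 × 2.85×10^5 / (0.411 × 55.5 × 0.676)) = √36970 = 192 m/s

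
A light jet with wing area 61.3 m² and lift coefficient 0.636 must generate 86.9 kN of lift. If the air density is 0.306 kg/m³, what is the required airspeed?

L = ½ρv²S·CL ⇒ v = √(2L/(ρ·S·CL))
v = √(2 × 86900 / (0.306 × 61.3 × 0.636)) = √14570 = 121 m/s

v = 121 m/s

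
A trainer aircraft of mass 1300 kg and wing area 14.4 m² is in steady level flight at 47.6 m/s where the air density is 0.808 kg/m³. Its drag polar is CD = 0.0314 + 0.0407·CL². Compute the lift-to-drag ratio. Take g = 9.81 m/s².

Weight W = mg = 1300 × 9.81 = 12753 N; in level flight L = W.
Dynamic pressure q = 0.5 × 0.808 × 47.6² = 915.4 Pa.
CL = 2W/(ρv²S) = 2×12753/(0.808×47.6²×14.4) = 0.9675.
CD = 0.0314 + 0.0407 × 0.9675² = 0.0695.
L/D = CL/CD = 0.9675 / 0.0695 = 13.9

L/D = 13.9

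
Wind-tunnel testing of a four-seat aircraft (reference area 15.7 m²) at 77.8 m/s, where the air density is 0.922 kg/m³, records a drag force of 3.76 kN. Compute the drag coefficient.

CD = 0.0858

From D = ½ρv²S·CD, rearranging gives CD = 2D/(ρv²S).
CD = 2 × 3760 / (0.922 × 77.8² × 15.7) = 0.0858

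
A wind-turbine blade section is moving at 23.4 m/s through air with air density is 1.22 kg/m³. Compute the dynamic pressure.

q = ½ρv² = ½ × 1.22 × 23.4² = 334 Pa

q = 334 Pa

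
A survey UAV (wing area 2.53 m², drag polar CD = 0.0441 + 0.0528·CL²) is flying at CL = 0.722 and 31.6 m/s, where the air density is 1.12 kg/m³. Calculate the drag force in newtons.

D = 101 N

CD = 0.0441 + 0.0528 × 0.722² = 0.07162
D = ½ρv²S·CD = ½ × 1.12 × 31.6² × 2.53 × 0.07162 = 101 N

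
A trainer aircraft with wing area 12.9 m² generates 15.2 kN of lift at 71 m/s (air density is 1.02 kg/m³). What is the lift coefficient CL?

CL = 0.458

From L = ½ρv²S·CL, rearranging gives CL = 2L/(ρv²S).
CL = 2 × 15200 / (1.02 × 71² × 12.9) = 0.458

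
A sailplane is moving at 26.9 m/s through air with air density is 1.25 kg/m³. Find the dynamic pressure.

q = ½ρv² = ½ × 1.25 × 26.9² = 452 Pa

q = 452 Pa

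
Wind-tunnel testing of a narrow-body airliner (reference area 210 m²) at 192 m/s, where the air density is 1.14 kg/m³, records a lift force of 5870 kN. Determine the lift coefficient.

CL = 1.33

From L = ½ρv²S·CL, rearranging gives CL = 2L/(ρv²S).
CL = 2 × 5.87×10^6 / (1.14 × 192² × 210) = 1.33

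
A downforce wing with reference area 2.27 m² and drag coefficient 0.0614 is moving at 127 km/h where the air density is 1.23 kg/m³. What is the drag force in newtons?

Convert speed: v = 127 km/h ÷ 3.6 = 35.28 m/s.
D = ½ρv²S·CD = ½ × 1.23 × 35.28² × 2.27 × 0.0614 = 107 N

D = 107 N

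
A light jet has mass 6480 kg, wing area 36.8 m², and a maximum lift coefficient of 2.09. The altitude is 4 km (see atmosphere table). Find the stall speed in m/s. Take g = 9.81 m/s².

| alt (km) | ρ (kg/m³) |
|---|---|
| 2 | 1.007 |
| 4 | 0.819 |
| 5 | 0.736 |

At 4 km, from the table: ρ = 0.819 kg/m³.
Stall occurs when L = W at CL,max. W = mg = 6480 × 9.81 = 63570 N.
V_stall = √(2W/(ρ·S·CL,max)) = √(2 × 63570 / (0.819 × 36.8 × 2.09))
V_stall = √2018 = 44.9 m/s

V_stall = 44.9 m/s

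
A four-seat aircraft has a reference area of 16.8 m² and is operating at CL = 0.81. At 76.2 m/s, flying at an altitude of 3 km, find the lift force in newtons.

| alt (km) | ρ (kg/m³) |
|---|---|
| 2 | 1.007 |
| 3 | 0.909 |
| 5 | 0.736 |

L = 35900 N

At 3 km, from the table: ρ = 0.909 kg/m³.
L = ½ρv²S·CL = ½ × 0.909 × 76.2² × 16.8 × 0.81 = 35900 N ≈ 35.9 kN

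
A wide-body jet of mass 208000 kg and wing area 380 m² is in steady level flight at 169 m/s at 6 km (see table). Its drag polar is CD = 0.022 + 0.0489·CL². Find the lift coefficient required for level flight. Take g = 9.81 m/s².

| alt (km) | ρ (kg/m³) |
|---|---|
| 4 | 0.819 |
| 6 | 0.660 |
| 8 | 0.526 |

At 6 km, from the table: ρ = 0.660 kg/m³.
Weight W = mg = 208000 × 9.81 = 2.0405×10^6 N; in level flight L = W.
q = ½ρv² = ½ × 0.66 × 169² = 9425 Pa.
CL = 2W/(ρv²S) = 2×2.0405×10^6/(0.66×169²×380) = 0.5697.

CL = 0.57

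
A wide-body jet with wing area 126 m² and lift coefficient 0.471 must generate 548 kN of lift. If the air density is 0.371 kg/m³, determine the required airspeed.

L = ½ρv²S·CL ⇒ v = √(2L/(ρ·S·CL))
v = √(2 × 5.48×10^5 / (0.371 × 126 × 0.471)) = √49780 = 223 m/s

v = 223 m/s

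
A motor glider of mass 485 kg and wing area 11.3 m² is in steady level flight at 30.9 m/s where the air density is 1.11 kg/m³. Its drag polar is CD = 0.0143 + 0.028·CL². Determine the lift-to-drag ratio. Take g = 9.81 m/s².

L/D = 24.8

Level flight ⇒ L = W = m·g = 485 × 9.81 = 4757.9 N.
Dynamic pressure q = 0.5 × 1.11 × 30.9² = 529.9 Pa.
CL = 2W/(ρv²S) = 2×4757.9/(1.11×30.9²×11.3) = 0.7946.
CD = 0.0143 + 0.028 × 0.7946² = 0.03198.
L/D = CL/CD = 0.7946 / 0.03198 = 24.8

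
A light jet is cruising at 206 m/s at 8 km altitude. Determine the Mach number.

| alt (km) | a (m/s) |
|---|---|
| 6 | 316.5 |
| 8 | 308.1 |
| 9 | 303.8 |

M = 0.669

At 8 km, from the table: a = 308.1 m/s.
M = v/a = 206 / 308.1 = 0.669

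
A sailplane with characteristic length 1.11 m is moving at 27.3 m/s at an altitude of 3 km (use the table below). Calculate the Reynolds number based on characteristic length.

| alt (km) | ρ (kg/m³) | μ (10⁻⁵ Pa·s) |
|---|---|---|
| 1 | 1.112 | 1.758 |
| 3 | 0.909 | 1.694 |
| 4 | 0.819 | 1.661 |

At 3 km, from the table: ρ = 0.909 kg/m³, μ = 1.694×10⁻⁵ Pa·s.
Re = ρ·v·c/μ = 0.909 × 27.3 × 1.11 / (1.694×10⁻⁵) = 1.63×10^6

Re = 1.63×10^6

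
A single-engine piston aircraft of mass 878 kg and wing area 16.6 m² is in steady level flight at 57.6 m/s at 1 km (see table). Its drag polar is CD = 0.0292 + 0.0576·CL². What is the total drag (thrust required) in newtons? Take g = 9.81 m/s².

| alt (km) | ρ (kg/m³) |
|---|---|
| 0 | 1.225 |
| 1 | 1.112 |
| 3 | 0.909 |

At 1 km, from the table: ρ = 1.112 kg/m³.
Weight W = mg = 878 × 9.81 = 8613.2 N; in level flight L = W.
q = ½ρv² = ½ × 1.112 × 57.6² = 1845 Pa.
CL = W/(q·S) = 8613.2 / (1845 × 16.6) = 0.2813.
CD = 0.0292 + 0.0576 × 0.2813² = 0.03376.
D = q·S·CD = 1845 × 16.6 × 0.03376 = 1034 N

D = 1030 N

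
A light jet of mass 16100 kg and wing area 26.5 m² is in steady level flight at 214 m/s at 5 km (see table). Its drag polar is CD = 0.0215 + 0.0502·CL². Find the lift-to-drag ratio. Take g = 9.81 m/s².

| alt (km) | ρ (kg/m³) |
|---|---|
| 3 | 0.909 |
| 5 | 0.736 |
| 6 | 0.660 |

At 5 km, from the table: ρ = 0.736 kg/m³.
In steady level flight, lift balances weight: W = mg = 16100 × 9.81 = 1.5794×10^5 N.
q = ½ρv² = ½ × 0.736 × 214² = 16850 Pa.
CL = W/(q·S) = 1.5794×10^5 / (16850 × 26.5) = 0.3536.
CD = 0.0215 + 0.0502 × 0.3536² = 0.02778.
L/D = CL/CD = 0.3536 / 0.02778 = 12.7

L/D = 12.7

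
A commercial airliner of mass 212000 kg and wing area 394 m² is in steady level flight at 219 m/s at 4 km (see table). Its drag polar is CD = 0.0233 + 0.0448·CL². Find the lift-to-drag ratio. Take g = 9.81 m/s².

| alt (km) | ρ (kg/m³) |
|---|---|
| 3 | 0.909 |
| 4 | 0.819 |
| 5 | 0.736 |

At 4 km, from the table: ρ = 0.819 kg/m³.
In steady level flight, lift balances weight: W = mg = 212000 × 9.81 = 2.0797×10^6 N.
Dynamic pressure q = 0.5 × 0.819 × 219² = 19640 Pa.
CL = W/(q·S) = 2.0797×10^6 / (19640 × 394) = 0.2688.
CD = 0.0233 + 0.0448 × 0.2688² = 0.02654.
L/D = CL/CD = 0.2688 / 0.02654 = 10.1

L/D = 10.1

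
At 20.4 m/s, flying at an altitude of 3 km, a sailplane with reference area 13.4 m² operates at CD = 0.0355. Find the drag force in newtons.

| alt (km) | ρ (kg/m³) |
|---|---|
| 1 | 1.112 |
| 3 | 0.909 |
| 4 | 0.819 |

At 3 km, from the table: ρ = 0.909 kg/m³.
D = ½ρv²S·CD = ½ × 0.909 × 20.4² × 13.4 × 0.0355 = 90 N

D = 90 N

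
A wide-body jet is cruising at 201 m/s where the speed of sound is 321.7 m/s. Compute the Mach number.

M = 0.625

M = v/a = 201 / 321.7 = 0.625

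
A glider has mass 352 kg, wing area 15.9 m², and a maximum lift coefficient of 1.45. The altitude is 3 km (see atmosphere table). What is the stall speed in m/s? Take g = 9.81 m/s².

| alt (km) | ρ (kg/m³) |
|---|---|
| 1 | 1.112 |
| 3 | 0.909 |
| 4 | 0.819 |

At 3 km, from the table: ρ = 0.909 kg/m³.
At stall, lift equals weight: L = W = m·g = 352 × 9.81 = 3453 N.
From L = ½ρV²S·CL,max = W: V_stall = √(2W/(ρSCL,max)) = √(2·3453/(0.909·15.9·1.45))
V_stall = √329.5 = 18.2 m/s

V_stall = 18.2 m/s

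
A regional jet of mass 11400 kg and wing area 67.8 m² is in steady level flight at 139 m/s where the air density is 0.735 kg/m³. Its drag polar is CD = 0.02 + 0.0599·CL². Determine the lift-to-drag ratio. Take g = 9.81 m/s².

In steady level flight, lift balances weight: W = mg = 11400 × 9.81 = 1.1183×10^5 N.
q = ½ρv² = ½ × 0.735 × 139² = 7100 Pa.
CL = W/(q·S) = 1.1183×10^5 / (7100 × 67.8) = 0.2323.
CD = 0.02 + 0.0599 × 0.2323² = 0.02323.
L/D = CL/CD = 0.2323 / 0.02323 = 10

L/D = 10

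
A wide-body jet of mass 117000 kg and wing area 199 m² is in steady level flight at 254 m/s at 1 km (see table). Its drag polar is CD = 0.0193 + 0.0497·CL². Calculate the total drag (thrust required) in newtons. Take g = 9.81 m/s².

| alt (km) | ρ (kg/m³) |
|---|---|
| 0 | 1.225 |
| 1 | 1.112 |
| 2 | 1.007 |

D = 1.47×10^5 N

At 1 km, from the table: ρ = 1.112 kg/m³.
In steady level flight, lift balances weight: W = mg = 117000 × 9.81 = 1.1478×10^6 N.
Dynamic pressure q = 0.5 × 1.112 × 254² = 35870 Pa.
Required CL = L/(qS) = 1.1478×10^6/(35870·199) = 0.1608.
CD = 0.0193 + 0.0497 × 0.1608² = 0.02058.
D = q·S·CD = 35870 × 199 × 0.02058 = 1.469×10^5 N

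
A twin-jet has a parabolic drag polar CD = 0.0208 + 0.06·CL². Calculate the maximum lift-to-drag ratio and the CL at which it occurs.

For CD = CD0 + K·CL², (L/D)max occurs at CL* = √(CD0/K) and equals 1/(2√(K·CD0)).
(L/D)max = 1/(2√(0.06 × 0.0208)) = 1/(2 × 0.03533) = 14.2
CL* = √(0.0208/0.06) = 0.589

(L/D)max = 14.2, at CL = 0.589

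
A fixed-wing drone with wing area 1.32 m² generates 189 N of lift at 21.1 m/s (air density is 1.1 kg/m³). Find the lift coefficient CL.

CL = 0.585

From L = ½ρv²S·CL, rearranging gives CL = 2L/(ρv²S).
CL = 2 × 189 / (1.1 × 21.1² × 1.32) = 0.585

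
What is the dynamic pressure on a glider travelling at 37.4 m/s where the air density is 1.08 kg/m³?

q = 755 Pa

q = ½ρv² = ½ × 1.08 × 37.4² = 755 Pa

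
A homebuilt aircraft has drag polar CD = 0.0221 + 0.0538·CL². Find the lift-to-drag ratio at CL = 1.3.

CD = 0.0221 + 0.0538 × 1.3² = 0.113
L/D = CL/CD = 1.3 / 0.113 = 11.5

L/D = 11.5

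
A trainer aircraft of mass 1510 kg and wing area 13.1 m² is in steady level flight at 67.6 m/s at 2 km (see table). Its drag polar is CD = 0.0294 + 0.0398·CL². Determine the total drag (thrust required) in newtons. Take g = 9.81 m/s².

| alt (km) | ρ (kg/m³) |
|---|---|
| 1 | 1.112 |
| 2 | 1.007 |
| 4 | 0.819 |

At 2 km, from the table: ρ = 1.007 kg/m³.
Level flight ⇒ L = W = m·g = 1510 × 9.81 = 14813 N.
Dynamic pressure q = 0.5 × 1.007 × 67.6² = 2301 Pa.
CL = 2W/(ρv²S) = 2×14813/(1.007×67.6²×13.1) = 0.4915.
CD = 0.0294 + 0.0398 × 0.4915² = 0.03901.
D = q·S·CD = 2301 × 13.1 × 0.03901 = 1176 N

D = 1180 N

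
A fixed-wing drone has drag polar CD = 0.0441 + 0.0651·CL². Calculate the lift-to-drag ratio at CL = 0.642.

CD = 0.0441 + 0.0651 × 0.642² = 0.07093
L/D = CL/CD = 0.642 / 0.07093 = 9.05

L/D = 9.05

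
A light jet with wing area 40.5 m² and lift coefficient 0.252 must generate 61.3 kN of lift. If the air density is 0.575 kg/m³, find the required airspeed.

v = 145 m/s

L = ½ρv²S·CL ⇒ v = √(2L/(ρ·S·CL))
v = √(2 × 61300 / (0.575 × 40.5 × 0.252)) = √20890 = 145 m/s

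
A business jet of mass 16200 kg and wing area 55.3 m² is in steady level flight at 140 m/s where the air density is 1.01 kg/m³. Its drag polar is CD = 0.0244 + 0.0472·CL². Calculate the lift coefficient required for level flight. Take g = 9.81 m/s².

Level flight ⇒ L = W = m·g = 16200 × 9.81 = 1.5892×10^5 N.
q = ½ρv² = ½ × 1.01 × 140² = 9898 Pa.
CL = 2W/(ρv²S) = 2×1.5892×10^5/(1.01×140²×55.3) = 0.2903.

CL = 0.29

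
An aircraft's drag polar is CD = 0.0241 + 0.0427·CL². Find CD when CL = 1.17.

CD = 0.0826

CD = 0.0241 + 0.0427 × 1.17² = 0.0241 + 0.05845 = 0.0826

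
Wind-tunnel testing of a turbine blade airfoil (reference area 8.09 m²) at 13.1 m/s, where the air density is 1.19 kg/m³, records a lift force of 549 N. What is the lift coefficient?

CL = 0.665

From L = ½ρv²S·CL, rearranging gives CL = 2L/(ρv²S).
CL = 2 × 549 / (1.19 × 13.1² × 8.09) = 0.665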